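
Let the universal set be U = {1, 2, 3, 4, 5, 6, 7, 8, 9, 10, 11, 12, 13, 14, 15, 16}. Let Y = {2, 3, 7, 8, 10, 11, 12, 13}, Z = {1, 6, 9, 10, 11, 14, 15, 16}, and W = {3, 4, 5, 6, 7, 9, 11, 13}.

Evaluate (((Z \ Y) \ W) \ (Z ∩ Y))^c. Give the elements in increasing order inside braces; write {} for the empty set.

{2, 3, 4, 5, 6, 7, 8, 9, 10, 11, 12, 13}

Z \ Y = {1, 6, 9, 14, 15, 16}
(Z \ Y) \ W = {1, 14, 15, 16}
Z ∩ Y = {10, 11}
((Z \ Y) \ W) \ (Z ∩ Y) = {1, 14, 15, 16}
(((Z \ Y) \ W) \ (Z ∩ Y))^c = {2, 3, 4, 5, 6, 7, 8, 9, 10, 11, 12, 13}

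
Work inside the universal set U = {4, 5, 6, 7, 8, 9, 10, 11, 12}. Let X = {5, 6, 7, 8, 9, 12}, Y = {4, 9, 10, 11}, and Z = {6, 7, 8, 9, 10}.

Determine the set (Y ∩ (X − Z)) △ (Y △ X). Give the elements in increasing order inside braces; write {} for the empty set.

X − Z = {5, 12}
Y ∩ (X − Z) = {}
Y △ X = {4, 5, 6, 7, 8, 10, 11, 12}
(Y ∩ (X − Z)) △ (Y △ X) = {4, 5, 6, 7, 8, 10, 11, 12}

{4, 5, 6, 7, 8, 10, 11, 12}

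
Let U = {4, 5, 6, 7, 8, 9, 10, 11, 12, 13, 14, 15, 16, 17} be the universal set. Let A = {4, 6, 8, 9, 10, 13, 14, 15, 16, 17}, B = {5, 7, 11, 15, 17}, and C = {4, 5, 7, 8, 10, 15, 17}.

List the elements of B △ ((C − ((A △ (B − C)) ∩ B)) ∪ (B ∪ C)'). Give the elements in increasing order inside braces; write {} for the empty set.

{4, 6, 8, 9, 10, 11, 12, 13, 14, 15, 16, 17}

B − C = {11}
A △ (B − C) = {4, 6, 8, 9, 10, 11, 13, 14, 15, 16, 17}
(A △ (B − C)) ∩ B = {11, 15, 17}
C − ((A △ (B − C)) ∩ B) = {4, 5, 7, 8, 10}
B ∪ C = {4, 5, 7, 8, 10, 11, 15, 17}
(B ∪ C)' = {6, 9, 12, 13, 14, 16}
(C − ((A △ (B − C)) ∩ B)) ∪ (B ∪ C)' = {4, 5, 6, 7, 8, 9, 10, 12, 13, 14, 16}
B △ ((C − ((A △ (B − C)) ∩ B)) ∪ (B ∪ C)') = {4, 6, 8, 9, 10, 11, 12, 13, 14, 15, 16, 17}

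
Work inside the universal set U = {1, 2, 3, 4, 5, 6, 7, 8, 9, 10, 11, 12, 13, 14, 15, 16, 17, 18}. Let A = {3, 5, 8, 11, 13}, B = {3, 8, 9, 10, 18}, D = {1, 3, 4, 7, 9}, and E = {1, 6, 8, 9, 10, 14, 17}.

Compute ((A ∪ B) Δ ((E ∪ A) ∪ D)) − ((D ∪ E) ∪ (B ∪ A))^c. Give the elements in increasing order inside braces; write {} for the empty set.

A ∪ B = {3, 5, 8, 9, 10, 11, 13, 18}
E ∪ A = {1, 3, 5, 6, 8, 9, 10, 11, 13, 14, 17}
(E ∪ A) ∪ D = {1, 3, 4, 5, 6, 7, 8, 9, 10, 11, 13, 14, 17}
(A ∪ B) Δ ((E ∪ A) ∪ D) = {1, 4, 6, 7, 14, 17, 18}
D ∪ E = {1, 3, 4, 6, 7, 8, 9, 10, 14, 17}
B ∪ A = {3, 5, 8, 9, 10, 11, 13, 18}
(D ∪ E) ∪ (B ∪ A) = {1, 3, 4, 5, 6, 7, 8, 9, 10, 11, 13, 14, 17, 18}
((D ∪ E) ∪ (B ∪ A))^c = {2, 12, 15, 16}
((A ∪ B) Δ ((E ∪ A) ∪ D)) − ((D ∪ E) ∪ (B ∪ A))^c = {1, 4, 6, 7, 14, 17, 18}

{1, 4, 6, 7, 14, 17, 18}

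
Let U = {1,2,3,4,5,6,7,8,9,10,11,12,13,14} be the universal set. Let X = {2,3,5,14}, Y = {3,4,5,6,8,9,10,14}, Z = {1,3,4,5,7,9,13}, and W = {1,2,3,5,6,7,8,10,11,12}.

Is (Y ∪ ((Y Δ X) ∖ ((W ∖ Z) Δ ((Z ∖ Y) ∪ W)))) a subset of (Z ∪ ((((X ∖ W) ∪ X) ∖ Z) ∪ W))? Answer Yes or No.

Y Δ X = {2,4,6,8,9,10}
W ∖ Z = {2,6,8,10,11,12}
Z ∖ Y = {1,7,13}
(Z ∖ Y) ∪ W = {1,2,3,5,6,7,8,10,11,12,13}
(W ∖ Z) Δ ((Z ∖ Y) ∪ W) = {1,3,5,7,13}
(Y Δ X) ∖ ((W ∖ Z) Δ ((Z ∖ Y) ∪ W)) = {2,4,6,8,9,10}
Y ∪ ((Y Δ X) ∖ ((W ∖ Z) Δ ((Z ∖ Y) ∪ W))) = {2,3,4,5,6,8,9,10,14}
X ∖ W = {14}
(X ∖ W) ∪ X = {2,3,5,14}
((X ∖ W) ∪ X) ∖ Z = {2,14}
(((X ∖ W) ∪ X) ∖ Z) ∪ W = {1,2,3,5,6,7,8,10,11,12,14}
Z ∪ ((((X ∖ W) ∪ X) ∖ Z) ∪ W) = {1,2,3,4,5,6,7,8,9,10,11,12,13,14}
Every element of {2,3,4,5,6,8,9,10,14} is in {1,2,3,4,5,6,7,8,9,10,11,12,13,14}, so Y ∪ ((Y Δ X) ∖ ((W ∖ Z) Δ ((Z ∖ Y) ∪ W))) ⊆ Z ∪ ((((X ∖ W) ∪ X) ∖ Z) ∪ W).

Yes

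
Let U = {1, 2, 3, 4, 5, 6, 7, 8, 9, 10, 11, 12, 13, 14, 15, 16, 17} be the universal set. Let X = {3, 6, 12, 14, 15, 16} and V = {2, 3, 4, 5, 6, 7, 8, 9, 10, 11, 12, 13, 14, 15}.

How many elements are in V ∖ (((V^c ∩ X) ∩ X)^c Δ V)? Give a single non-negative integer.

V^c = {1, 16, 17}
V^c ∩ X = {16}
(V^c ∩ X) ∩ X = {16}
((V^c ∩ X) ∩ X)^c = {1, 2, 3, 4, 5, 6, 7, 8, 9, 10, 11, 12, 13, 14, 15, 17}
((V^c ∩ X) ∩ X)^c Δ V = {1, 17}
V ∖ (((V^c ∩ X) ∩ X)^c Δ V) = {2, 3, 4, 5, 6, 7, 8, 9, 10, 11, 12, 13, 14, 15}
|V ∖ (((V^c ∩ X) ∩ X)^c Δ V)| = 14

14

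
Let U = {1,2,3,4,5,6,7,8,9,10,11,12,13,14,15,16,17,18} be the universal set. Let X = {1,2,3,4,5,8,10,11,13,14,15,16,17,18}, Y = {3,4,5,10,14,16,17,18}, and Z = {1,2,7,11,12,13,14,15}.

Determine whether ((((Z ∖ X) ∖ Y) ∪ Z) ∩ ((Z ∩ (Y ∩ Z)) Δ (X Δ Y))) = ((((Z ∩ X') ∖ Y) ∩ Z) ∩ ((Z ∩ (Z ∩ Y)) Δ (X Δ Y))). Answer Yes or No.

No

Z ∖ X = {7,12}
(Z ∖ X) ∖ Y = {7,12}
((Z ∖ X) ∖ Y) ∪ Z = {1,2,7,11,12,13,14,15}
Y ∩ Z = {14}
Z ∩ (Y ∩ Z) = {14}
X Δ Y = {1,2,8,11,13,15}
(Z ∩ (Y ∩ Z)) Δ (X Δ Y) = {1,2,8,11,13,14,15}
(((Z ∖ X) ∖ Y) ∪ Z) ∩ ((Z ∩ (Y ∩ Z)) Δ (X Δ Y)) = {1,2,11,13,14,15}
X' = {6,7,9,12}
Z ∩ X' = {7,12}
(Z ∩ X') ∖ Y = {7,12}
((Z ∩ X') ∖ Y) ∩ Z = {7,12}
Z ∩ Y = {14}
Z ∩ (Z ∩ Y) = {14}
(Z ∩ (Z ∩ Y)) Δ (X Δ Y) = {1,2,8,11,13,14,15}
(((Z ∩ X') ∖ Y) ∩ Z) ∩ ((Z ∩ (Z ∩ Y)) Δ (X Δ Y)) = {}
1 ∈ (((Z ∖ X) ∖ Y) ∪ Z) ∩ ((Z ∩ (Y ∩ Z)) Δ (X Δ Y)) but 1 ∉ (((Z ∩ X') ∖ Y) ∩ Z) ∩ ((Z ∩ (Z ∩ Y)) Δ (X Δ Y)), so they differ.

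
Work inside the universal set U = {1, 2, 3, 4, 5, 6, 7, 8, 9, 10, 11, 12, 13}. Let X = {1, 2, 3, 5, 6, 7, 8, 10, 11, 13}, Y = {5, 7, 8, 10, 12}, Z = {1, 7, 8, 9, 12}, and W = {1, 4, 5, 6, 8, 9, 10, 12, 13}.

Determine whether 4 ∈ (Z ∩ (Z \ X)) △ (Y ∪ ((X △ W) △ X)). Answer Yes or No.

Yes

4 ∉ Z and 4 ∉ X, so 4 ∉ Z \ X
4 ∉ Z and 4 ∉ (Z \ X), so 4 ∉ Z ∩ (Z \ X)
4 ∉ X and 4 ∈ W, so 4 ∈ X △ W
4 ∈ (X △ W) and 4 ∉ X, so 4 ∈ (X △ W) △ X
4 ∉ Y and 4 ∈ ((X △ W) △ X), so 4 ∈ Y ∪ ((X △ W) △ X)
4 ∉ (Z ∩ (Z \ X)) and 4 ∈ (Y ∪ ((X △ W) △ X)), so 4 ∈ (Z ∩ (Z \ X)) △ (Y ∪ ((X △ W) △ X))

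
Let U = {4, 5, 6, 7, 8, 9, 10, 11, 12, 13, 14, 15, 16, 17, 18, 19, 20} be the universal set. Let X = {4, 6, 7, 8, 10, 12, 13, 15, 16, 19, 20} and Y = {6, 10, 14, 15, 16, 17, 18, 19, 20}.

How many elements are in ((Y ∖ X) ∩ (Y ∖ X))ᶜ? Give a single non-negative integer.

14

Y ∖ X = {14, 17, 18}
(Y ∖ X) ∩ (Y ∖ X) = {14, 17, 18}
((Y ∖ X) ∩ (Y ∖ X))ᶜ = {4, 5, 6, 7, 8, 9, 10, 11, 12, 13, 15, 16, 19, 20}
|((Y ∖ X) ∩ (Y ∖ X))ᶜ| = 14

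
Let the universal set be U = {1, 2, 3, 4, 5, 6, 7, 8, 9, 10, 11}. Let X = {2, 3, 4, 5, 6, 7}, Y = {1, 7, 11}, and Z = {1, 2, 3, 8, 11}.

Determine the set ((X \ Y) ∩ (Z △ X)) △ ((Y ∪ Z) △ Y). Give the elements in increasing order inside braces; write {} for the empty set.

X \ Y = {2, 3, 4, 5, 6}
Z △ X = {1, 4, 5, 6, 7, 8, 11}
(X \ Y) ∩ (Z △ X) = {4, 5, 6}
Y ∪ Z = {1, 2, 3, 7, 8, 11}
(Y ∪ Z) △ Y = {2, 3, 8}
((X \ Y) ∩ (Z △ X)) △ ((Y ∪ Z) △ Y) = {2, 3, 4, 5, 6, 8}

{2, 3, 4, 5, 6, 8}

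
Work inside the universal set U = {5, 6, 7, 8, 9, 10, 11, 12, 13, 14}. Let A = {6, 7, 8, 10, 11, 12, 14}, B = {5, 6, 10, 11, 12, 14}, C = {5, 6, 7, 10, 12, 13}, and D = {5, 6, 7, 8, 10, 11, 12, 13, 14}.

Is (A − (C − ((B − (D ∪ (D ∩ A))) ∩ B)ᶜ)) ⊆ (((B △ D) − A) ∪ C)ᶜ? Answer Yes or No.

D ∩ A = {6, 7, 8, 10, 11, 12, 14}
D ∪ (D ∩ A) = {5, 6, 7, 8, 10, 11, 12, 13, 14}
B − (D ∪ (D ∩ A)) = {}
(B − (D ∪ (D ∩ A))) ∩ B = {}
((B − (D ∪ (D ∩ A))) ∩ B)ᶜ = {5, 6, 7, 8, 9, 10, 11, 12, 13, 14}
C − ((B − (D ∪ (D ∩ A))) ∩ B)ᶜ = {}
A − (C − ((B − (D ∪ (D ∩ A))) ∩ B)ᶜ) = {6, 7, 8, 10, 11, 12, 14}
B △ D = {7, 8, 13}
(B △ D) − A = {13}
((B △ D) − A) ∪ C = {5, 6, 7, 10, 12, 13}
(((B △ D) − A) ∪ C)ᶜ = {8, 9, 11, 14}
6 ∈ A − (C − ((B − (D ∪ (D ∩ A))) ∩ B)ᶜ) but 6 ∉ (((B △ D) − A) ∪ C)ᶜ, so the inclusion fails.

No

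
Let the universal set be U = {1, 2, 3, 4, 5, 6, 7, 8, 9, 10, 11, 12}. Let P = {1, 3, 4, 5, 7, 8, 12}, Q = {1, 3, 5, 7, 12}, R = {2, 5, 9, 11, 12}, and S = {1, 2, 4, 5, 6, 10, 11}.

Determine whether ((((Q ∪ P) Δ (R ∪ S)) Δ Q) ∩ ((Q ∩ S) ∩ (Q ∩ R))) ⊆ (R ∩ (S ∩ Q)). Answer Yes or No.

Yes

Q ∪ P = {1, 3, 4, 5, 7, 8, 12}
R ∪ S = {1, 2, 4, 5, 6, 9, 10, 11, 12}
(Q ∪ P) Δ (R ∪ S) = {2, 3, 6, 7, 8, 9, 10, 11}
((Q ∪ P) Δ (R ∪ S)) Δ Q = {1, 2, 5, 6, 8, 9, 10, 11, 12}
Q ∩ S = {1, 5}
Q ∩ R = {5, 12}
(Q ∩ S) ∩ (Q ∩ R) = {5}
(((Q ∪ P) Δ (R ∪ S)) Δ Q) ∩ ((Q ∩ S) ∩ (Q ∩ R)) = {5}
S ∩ Q = {1, 5}
R ∩ (S ∩ Q) = {5}
Every element of {5} is in {5}, so (((Q ∪ P) Δ (R ∪ S)) Δ Q) ∩ ((Q ∩ S) ∩ (Q ∩ R)) ⊆ R ∩ (S ∩ Q).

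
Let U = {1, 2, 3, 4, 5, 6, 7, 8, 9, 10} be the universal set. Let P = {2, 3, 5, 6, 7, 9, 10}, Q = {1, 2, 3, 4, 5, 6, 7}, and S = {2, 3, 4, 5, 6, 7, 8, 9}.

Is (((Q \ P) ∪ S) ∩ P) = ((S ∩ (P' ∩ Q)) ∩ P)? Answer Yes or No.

Q \ P = {1, 4}
(Q \ P) ∪ S = {1, 2, 3, 4, 5, 6, 7, 8, 9}
((Q \ P) ∪ S) ∩ P = {2, 3, 5, 6, 7, 9}
P' = {1, 4, 8}
P' ∩ Q = {1, 4}
S ∩ (P' ∩ Q) = {4}
(S ∩ (P' ∩ Q)) ∩ P = {}
2 ∈ ((Q \ P) ∪ S) ∩ P but 2 ∉ (S ∩ (P' ∩ Q)) ∩ P, so they differ.

No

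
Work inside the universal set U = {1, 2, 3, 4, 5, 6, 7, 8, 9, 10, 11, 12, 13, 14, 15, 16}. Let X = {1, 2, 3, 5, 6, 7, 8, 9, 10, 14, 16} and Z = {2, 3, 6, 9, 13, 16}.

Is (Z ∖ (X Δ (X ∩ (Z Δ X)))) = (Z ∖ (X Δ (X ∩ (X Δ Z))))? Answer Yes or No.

Yes

Z Δ X = {1, 5, 7, 8, 10, 13, 14}
X ∩ (Z Δ X) = {1, 5, 7, 8, 10, 14}
X Δ (X ∩ (Z Δ X)) = {2, 3, 6, 9, 16}
Z ∖ (X Δ (X ∩ (Z Δ X))) = {13}
X Δ Z = {1, 5, 7, 8, 10, 13, 14}
X ∩ (X Δ Z) = {1, 5, 7, 8, 10, 14}
X Δ (X ∩ (X Δ Z)) = {2, 3, 6, 9, 16}
Z ∖ (X Δ (X ∩ (X Δ Z))) = {13}
Both equal {13}, so Z ∖ (X Δ (X ∩ (Z Δ X))) = Z ∖ (X Δ (X ∩ (X Δ Z))).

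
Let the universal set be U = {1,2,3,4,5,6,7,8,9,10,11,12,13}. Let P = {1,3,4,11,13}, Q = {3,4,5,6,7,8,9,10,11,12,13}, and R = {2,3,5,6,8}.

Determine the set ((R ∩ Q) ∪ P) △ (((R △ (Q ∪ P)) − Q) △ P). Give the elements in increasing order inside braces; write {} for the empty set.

R ∩ Q = {3,5,6,8}
(R ∩ Q) ∪ P = {1,3,4,5,6,8,11,13}
Q ∪ P = {1,3,4,5,6,7,8,9,10,11,12,13}
R △ (Q ∪ P) = {1,2,4,7,9,10,11,12,13}
(R △ (Q ∪ P)) − Q = {1,2}
((R △ (Q ∪ P)) − Q) △ P = {2,3,4,11,13}
((R ∩ Q) ∪ P) △ (((R △ (Q ∪ P)) − Q) △ P) = {1,2,5,6,8}

{1,2,5,6,8}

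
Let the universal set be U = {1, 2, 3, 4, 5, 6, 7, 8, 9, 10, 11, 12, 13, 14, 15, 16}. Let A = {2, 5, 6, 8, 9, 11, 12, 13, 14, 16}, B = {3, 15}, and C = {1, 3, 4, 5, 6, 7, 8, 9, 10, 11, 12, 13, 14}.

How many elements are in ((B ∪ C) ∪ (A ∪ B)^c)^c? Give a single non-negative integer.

2

B ∪ C = {1, 3, 4, 5, 6, 7, 8, 9, 10, 11, 12, 13, 14, 15}
A ∪ B = {2, 3, 5, 6, 8, 9, 11, 12, 13, 14, 15, 16}
(A ∪ B)^c = {1, 4, 7, 10}
(B ∪ C) ∪ (A ∪ B)^c = {1, 3, 4, 5, 6, 7, 8, 9, 10, 11, 12, 13, 14, 15}
((B ∪ C) ∪ (A ∪ B)^c)^c = {2, 16}
|((B ∪ C) ∪ (A ∪ B)^c)^c| = 2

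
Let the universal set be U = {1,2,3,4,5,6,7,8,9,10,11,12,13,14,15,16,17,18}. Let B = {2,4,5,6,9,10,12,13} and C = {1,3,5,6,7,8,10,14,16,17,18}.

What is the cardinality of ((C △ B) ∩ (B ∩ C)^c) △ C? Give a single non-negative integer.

8

C △ B = {1,2,3,4,7,8,9,12,13,14,16,17,18}
B ∩ C = {5,6,10}
(B ∩ C)^c = {1,2,3,4,7,8,9,11,12,13,14,15,16,17,18}
(C △ B) ∩ (B ∩ C)^c = {1,2,3,4,7,8,9,12,13,14,16,17,18}
((C △ B) ∩ (B ∩ C)^c) △ C = {2,4,5,6,9,10,12,13}
|((C △ B) ∩ (B ∩ C)^c) △ C| = 8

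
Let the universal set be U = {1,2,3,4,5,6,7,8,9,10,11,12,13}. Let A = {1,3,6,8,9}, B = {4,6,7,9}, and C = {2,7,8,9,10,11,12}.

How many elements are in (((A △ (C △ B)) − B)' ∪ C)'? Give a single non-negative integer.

2

C △ B = {2,4,6,8,10,11,12}
A △ (C △ B) = {1,2,3,4,9,10,11,12}
(A △ (C △ B)) − B = {1,2,3,10,11,12}
((A △ (C △ B)) − B)' = {4,5,6,7,8,9,13}
((A △ (C △ B)) − B)' ∪ C = {2,4,5,6,7,8,9,10,11,12,13}
(((A △ (C △ B)) − B)' ∪ C)' = {1,3}
|(((A △ (C △ B)) − B)' ∪ C)'| = 2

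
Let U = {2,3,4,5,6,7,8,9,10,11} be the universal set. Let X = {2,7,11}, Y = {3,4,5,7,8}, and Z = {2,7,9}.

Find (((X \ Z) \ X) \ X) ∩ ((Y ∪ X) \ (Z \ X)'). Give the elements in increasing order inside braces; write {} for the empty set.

X \ Z = {11}
(X \ Z) \ X = {}
((X \ Z) \ X) \ X = {}
Y ∪ X = {2,3,4,5,7,8,11}
Z \ X = {9}
(Z \ X)' = {2,3,4,5,6,7,8,10,11}
(Y ∪ X) \ (Z \ X)' = {}
(((X \ Z) \ X) \ X) ∩ ((Y ∪ X) \ (Z \ X)') = {}

{}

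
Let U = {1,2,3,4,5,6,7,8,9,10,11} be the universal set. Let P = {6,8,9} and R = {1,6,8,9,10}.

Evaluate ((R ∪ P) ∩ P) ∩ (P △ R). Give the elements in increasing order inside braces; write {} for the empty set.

{}

R ∪ P = {1,6,8,9,10}
(R ∪ P) ∩ P = {6,8,9}
P △ R = {1,10}
((R ∪ P) ∩ P) ∩ (P △ R) = {}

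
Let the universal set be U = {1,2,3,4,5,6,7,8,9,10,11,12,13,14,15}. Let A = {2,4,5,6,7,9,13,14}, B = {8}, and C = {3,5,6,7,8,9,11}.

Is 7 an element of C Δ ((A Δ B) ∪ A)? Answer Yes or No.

7 ∈ A and 7 ∉ B, so 7 ∈ A Δ B
7 ∈ (A Δ B) and 7 ∈ A, so 7 ∈ (A Δ B) ∪ A
7 ∈ C and 7 ∈ ((A Δ B) ∪ A), so 7 ∉ C Δ ((A Δ B) ∪ A)

No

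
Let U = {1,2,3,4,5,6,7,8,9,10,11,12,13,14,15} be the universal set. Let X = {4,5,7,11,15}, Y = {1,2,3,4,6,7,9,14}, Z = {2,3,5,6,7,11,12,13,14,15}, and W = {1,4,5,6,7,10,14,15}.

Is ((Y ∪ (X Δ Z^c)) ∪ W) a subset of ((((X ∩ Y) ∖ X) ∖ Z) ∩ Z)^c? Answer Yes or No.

Yes

Z^c = {1,4,8,9,10}
X Δ Z^c = {1,5,7,8,9,10,11,15}
Y ∪ (X Δ Z^c) = {1,2,3,4,5,6,7,8,9,10,11,14,15}
(Y ∪ (X Δ Z^c)) ∪ W = {1,2,3,4,5,6,7,8,9,10,11,14,15}
X ∩ Y = {4,7}
(X ∩ Y) ∖ X = {}
((X ∩ Y) ∖ X) ∖ Z = {}
(((X ∩ Y) ∖ X) ∖ Z) ∩ Z = {}
((((X ∩ Y) ∖ X) ∖ Z) ∩ Z)^c = {1,2,3,4,5,6,7,8,9,10,11,12,13,14,15}
Every element of {1,2,3,4,5,6,7,8,9,10,11,14,15} is in {1,2,3,4,5,6,7,8,9,10,11,12,13,14,15}, so (Y ∪ (X Δ Z^c)) ∪ W ⊆ ((((X ∩ Y) ∖ X) ∖ Z) ∩ Z)^c.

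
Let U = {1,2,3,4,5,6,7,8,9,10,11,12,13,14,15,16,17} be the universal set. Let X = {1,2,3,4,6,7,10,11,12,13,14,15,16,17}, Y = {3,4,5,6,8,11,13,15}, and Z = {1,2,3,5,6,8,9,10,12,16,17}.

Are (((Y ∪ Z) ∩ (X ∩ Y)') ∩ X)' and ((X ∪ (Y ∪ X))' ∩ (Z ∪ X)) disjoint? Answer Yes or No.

Y ∪ Z = {1,2,3,4,5,6,8,9,10,11,12,13,15,16,17}
X ∩ Y = {3,4,6,11,13,15}
(X ∩ Y)' = {1,2,5,7,8,9,10,12,14,16,17}
(Y ∪ Z) ∩ (X ∩ Y)' = {1,2,5,8,9,10,12,16,17}
((Y ∪ Z) ∩ (X ∩ Y)') ∩ X = {1,2,10,12,16,17}
(((Y ∪ Z) ∩ (X ∩ Y)') ∩ X)' = {3,4,5,6,7,8,9,11,13,14,15}
Y ∪ X = {1,2,3,4,5,6,7,8,10,11,12,13,14,15,16,17}
X ∪ (Y ∪ X) = {1,2,3,4,5,6,7,8,10,11,12,13,14,15,16,17}
(X ∪ (Y ∪ X))' = {9}
Z ∪ X = {1,2,3,4,5,6,7,8,9,10,11,12,13,14,15,16,17}
(X ∪ (Y ∪ X))' ∩ (Z ∪ X) = {9}
9 lies in both, so they are not disjoint.

No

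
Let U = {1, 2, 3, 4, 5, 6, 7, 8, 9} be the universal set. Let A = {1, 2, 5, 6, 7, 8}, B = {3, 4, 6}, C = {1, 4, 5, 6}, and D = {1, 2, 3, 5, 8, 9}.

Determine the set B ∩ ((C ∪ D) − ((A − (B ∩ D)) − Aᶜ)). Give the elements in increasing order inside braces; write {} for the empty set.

{3, 4}

C ∪ D = {1, 2, 3, 4, 5, 6, 8, 9}
B ∩ D = {3}
A − (B ∩ D) = {1, 2, 5, 6, 7, 8}
Aᶜ = {3, 4, 9}
(A − (B ∩ D)) − Aᶜ = {1, 2, 5, 6, 7, 8}
(C ∪ D) − ((A − (B ∩ D)) − Aᶜ) = {3, 4, 9}
B ∩ ((C ∪ D) − ((A − (B ∩ D)) − Aᶜ)) = {3, 4}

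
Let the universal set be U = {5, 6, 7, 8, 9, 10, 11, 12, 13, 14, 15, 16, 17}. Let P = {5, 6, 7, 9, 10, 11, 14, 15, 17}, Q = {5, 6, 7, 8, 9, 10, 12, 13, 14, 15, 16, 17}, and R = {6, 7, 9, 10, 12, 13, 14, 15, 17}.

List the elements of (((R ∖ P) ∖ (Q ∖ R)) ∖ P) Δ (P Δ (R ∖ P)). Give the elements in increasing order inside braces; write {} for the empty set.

{5, 6, 7, 9, 10, 11, 14, 15, 17}

R ∖ P = {12, 13}
Q ∖ R = {5, 8, 16}
(R ∖ P) ∖ (Q ∖ R) = {12, 13}
((R ∖ P) ∖ (Q ∖ R)) ∖ P = {12, 13}
P Δ (R ∖ P) = {5, 6, 7, 9, 10, 11, 12, 13, 14, 15, 17}
(((R ∖ P) ∖ (Q ∖ R)) ∖ P) Δ (P Δ (R ∖ P)) = {5, 6, 7, 9, 10, 11, 14, 15, 17}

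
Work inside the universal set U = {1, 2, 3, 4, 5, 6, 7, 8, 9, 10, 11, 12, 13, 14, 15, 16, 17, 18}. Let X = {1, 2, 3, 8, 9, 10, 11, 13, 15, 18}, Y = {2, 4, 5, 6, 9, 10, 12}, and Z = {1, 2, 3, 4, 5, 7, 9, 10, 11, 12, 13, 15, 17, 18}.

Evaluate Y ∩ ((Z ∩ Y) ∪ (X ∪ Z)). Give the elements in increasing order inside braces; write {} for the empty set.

{2, 4, 5, 9, 10, 12}

Z ∩ Y = {2, 4, 5, 9, 10, 12}
X ∪ Z = {1, 2, 3, 4, 5, 7, 8, 9, 10, 11, 12, 13, 15, 17, 18}
(Z ∩ Y) ∪ (X ∪ Z) = {1, 2, 3, 4, 5, 7, 8, 9, 10, 11, 12, 13, 15, 17, 18}
Y ∩ ((Z ∩ Y) ∪ (X ∪ Z)) = {2, 4, 5, 9, 10, 12}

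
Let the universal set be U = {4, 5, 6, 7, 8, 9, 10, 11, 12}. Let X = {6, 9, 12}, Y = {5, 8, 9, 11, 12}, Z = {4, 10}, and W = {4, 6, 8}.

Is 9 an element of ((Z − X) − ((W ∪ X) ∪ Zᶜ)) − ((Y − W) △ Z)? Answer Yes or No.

9 ∉ Z and 9 ∈ X, so 9 ∉ Z − X
9 ∉ W and 9 ∈ X, so 9 ∈ W ∪ X
9 ∉ Z, so 9 ∈ Zᶜ
9 ∈ (W ∪ X) and 9 ∈ Zᶜ, so 9 ∈ (W ∪ X) ∪ Zᶜ
9 ∉ (Z − X) and 9 ∈ ((W ∪ X) ∪ Zᶜ), so 9 ∉ (Z − X) − ((W ∪ X) ∪ Zᶜ)
9 ∈ Y and 9 ∉ W, so 9 ∈ Y − W
9 ∈ (Y − W) and 9 ∉ Z, so 9 ∈ (Y − W) △ Z
9 ∉ ((Z − X) − ((W ∪ X) ∪ Zᶜ)) and 9 ∈ ((Y − W) △ Z), so 9 ∉ ((Z − X) − ((W ∪ X) ∪ Zᶜ)) − ((Y − W) △ Z)

No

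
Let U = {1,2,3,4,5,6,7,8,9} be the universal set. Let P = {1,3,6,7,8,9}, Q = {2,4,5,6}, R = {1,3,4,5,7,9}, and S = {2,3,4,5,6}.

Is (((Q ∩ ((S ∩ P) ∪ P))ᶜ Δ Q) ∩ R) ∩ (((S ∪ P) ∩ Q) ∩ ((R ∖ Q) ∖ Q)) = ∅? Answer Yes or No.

Yes

S ∩ P = {3,6}
(S ∩ P) ∪ P = {1,3,6,7,8,9}
Q ∩ ((S ∩ P) ∪ P) = {6}
(Q ∩ ((S ∩ P) ∪ P))ᶜ = {1,2,3,4,5,7,8,9}
(Q ∩ ((S ∩ P) ∪ P))ᶜ Δ Q = {1,3,6,7,8,9}
((Q ∩ ((S ∩ P) ∪ P))ᶜ Δ Q) ∩ R = {1,3,7,9}
S ∪ P = {1,2,3,4,5,6,7,8,9}
(S ∪ P) ∩ Q = {2,4,5,6}
R ∖ Q = {1,3,7,9}
(R ∖ Q) ∖ Q = {1,3,7,9}
((S ∪ P) ∩ Q) ∩ ((R ∖ Q) ∖ Q) = {}
{1,3,7,9} and {} share no elements.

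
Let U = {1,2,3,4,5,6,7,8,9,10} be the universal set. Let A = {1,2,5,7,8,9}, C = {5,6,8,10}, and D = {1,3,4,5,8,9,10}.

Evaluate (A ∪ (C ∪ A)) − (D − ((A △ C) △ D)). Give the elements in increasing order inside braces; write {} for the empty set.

{2,5,6,7,8}

C ∪ A = {1,2,5,6,7,8,9,10}
A ∪ (C ∪ A) = {1,2,5,6,7,8,9,10}
A △ C = {1,2,6,7,9,10}
(A △ C) △ D = {2,3,4,5,6,7,8}
D − ((A △ C) △ D) = {1,9,10}
(A ∪ (C ∪ A)) − (D − ((A △ C) △ D)) = {2,5,6,7,8}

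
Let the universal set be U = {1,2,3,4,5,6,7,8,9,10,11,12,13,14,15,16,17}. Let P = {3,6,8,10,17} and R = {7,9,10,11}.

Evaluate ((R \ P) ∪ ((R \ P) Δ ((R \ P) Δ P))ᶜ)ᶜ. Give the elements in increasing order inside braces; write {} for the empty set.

{3,6,8,10,17}

R \ P = {7,9,11}
(R \ P) Δ P = {3,6,7,8,9,10,11,17}
(R \ P) Δ ((R \ P) Δ P) = {3,6,8,10,17}
((R \ P) Δ ((R \ P) Δ P))ᶜ = {1,2,4,5,7,9,11,12,13,14,15,16}
(R \ P) ∪ ((R \ P) Δ ((R \ P) Δ P))ᶜ = {1,2,4,5,7,9,11,12,13,14,15,16}
((R \ P) ∪ ((R \ P) Δ ((R \ P) Δ P))ᶜ)ᶜ = {3,6,8,10,17}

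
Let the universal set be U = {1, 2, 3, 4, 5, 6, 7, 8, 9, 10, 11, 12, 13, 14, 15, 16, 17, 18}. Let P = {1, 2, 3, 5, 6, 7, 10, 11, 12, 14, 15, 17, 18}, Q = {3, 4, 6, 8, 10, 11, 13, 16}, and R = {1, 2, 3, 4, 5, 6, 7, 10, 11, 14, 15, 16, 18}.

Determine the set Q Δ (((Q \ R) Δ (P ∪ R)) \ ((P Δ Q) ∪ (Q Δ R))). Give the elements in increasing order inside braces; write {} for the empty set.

Q \ R = {8, 13}
P ∪ R = {1, 2, 3, 4, 5, 6, 7, 10, 11, 12, 14, 15, 16, 17, 18}
(Q \ R) Δ (P ∪ R) = {1, 2, 3, 4, 5, 6, 7, 8, 10, 11, 12, 13, 14, 15, 16, 17, 18}
P Δ Q = {1, 2, 4, 5, 7, 8, 12, 13, 14, 15, 16, 17, 18}
Q Δ R = {1, 2, 5, 7, 8, 13, 14, 15, 18}
(P Δ Q) ∪ (Q Δ R) = {1, 2, 4, 5, 7, 8, 12, 13, 14, 15, 16, 17, 18}
((Q \ R) Δ (P ∪ R)) \ ((P Δ Q) ∪ (Q Δ R)) = {3, 6, 10, 11}
Q Δ (((Q \ R) Δ (P ∪ R)) \ ((P Δ Q) ∪ (Q Δ R))) = {4, 8, 13, 16}

{4, 8, 13, 16}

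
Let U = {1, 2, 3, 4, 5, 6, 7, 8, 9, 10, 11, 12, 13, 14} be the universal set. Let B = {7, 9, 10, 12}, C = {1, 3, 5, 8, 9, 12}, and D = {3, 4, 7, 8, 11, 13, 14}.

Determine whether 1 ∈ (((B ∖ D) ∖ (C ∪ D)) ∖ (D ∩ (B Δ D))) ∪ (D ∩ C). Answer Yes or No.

1 ∉ B and 1 ∉ D, so 1 ∉ B ∖ D
1 ∈ C and 1 ∉ D, so 1 ∈ C ∪ D
1 ∉ (B ∖ D) and 1 ∈ (C ∪ D), so 1 ∉ (B ∖ D) ∖ (C ∪ D)
1 ∉ B and 1 ∉ D, so 1 ∉ B Δ D
1 ∉ D and 1 ∉ (B Δ D), so 1 ∉ D ∩ (B Δ D)
1 ∉ ((B ∖ D) ∖ (C ∪ D)) and 1 ∉ (D ∩ (B Δ D)), so 1 ∉ ((B ∖ D) ∖ (C ∪ D)) ∖ (D ∩ (B Δ D))
1 ∉ D and 1 ∈ C, so 1 ∉ D ∩ C
1 ∉ (((B ∖ D) ∖ (C ∪ D)) ∖ (D ∩ (B Δ D))) and 1 ∉ (D ∩ C), so 1 ∉ (((B ∖ D) ∖ (C ∪ D)) ∖ (D ∩ (B Δ D))) ∪ (D ∩ C)

No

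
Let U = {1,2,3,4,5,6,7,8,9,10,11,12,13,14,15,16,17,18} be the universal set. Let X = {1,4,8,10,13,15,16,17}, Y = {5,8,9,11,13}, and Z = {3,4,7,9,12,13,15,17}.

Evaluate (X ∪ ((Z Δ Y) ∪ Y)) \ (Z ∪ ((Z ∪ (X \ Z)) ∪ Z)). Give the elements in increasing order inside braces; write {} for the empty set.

{5,11}

Z Δ Y = {3,4,5,7,8,11,12,15,17}
(Z Δ Y) ∪ Y = {3,4,5,7,8,9,11,12,13,15,17}
X ∪ ((Z Δ Y) ∪ Y) = {1,3,4,5,7,8,9,10,11,12,13,15,16,17}
X \ Z = {1,8,10,16}
Z ∪ (X \ Z) = {1,3,4,7,8,9,10,12,13,15,16,17}
(Z ∪ (X \ Z)) ∪ Z = {1,3,4,7,8,9,10,12,13,15,16,17}
Z ∪ ((Z ∪ (X \ Z)) ∪ Z) = {1,3,4,7,8,9,10,12,13,15,16,17}
(X ∪ ((Z Δ Y) ∪ Y)) \ (Z ∪ ((Z ∪ (X \ Z)) ∪ Z)) = {5,11}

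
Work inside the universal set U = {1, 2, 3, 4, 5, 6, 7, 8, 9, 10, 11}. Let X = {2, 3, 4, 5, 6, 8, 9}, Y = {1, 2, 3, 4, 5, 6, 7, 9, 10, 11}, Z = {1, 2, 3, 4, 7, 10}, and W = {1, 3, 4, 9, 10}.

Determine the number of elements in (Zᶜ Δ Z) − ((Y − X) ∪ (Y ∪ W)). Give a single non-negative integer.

1

Zᶜ = {5, 6, 8, 9, 11}
Zᶜ Δ Z = {1, 2, 3, 4, 5, 6, 7, 8, 9, 10, 11}
Y − X = {1, 7, 10, 11}
Y ∪ W = {1, 2, 3, 4, 5, 6, 7, 9, 10, 11}
(Y − X) ∪ (Y ∪ W) = {1, 2, 3, 4, 5, 6, 7, 9, 10, 11}
(Zᶜ Δ Z) − ((Y − X) ∪ (Y ∪ W)) = {8}
|(Zᶜ Δ Z) − ((Y − X) ∪ (Y ∪ W))| = 1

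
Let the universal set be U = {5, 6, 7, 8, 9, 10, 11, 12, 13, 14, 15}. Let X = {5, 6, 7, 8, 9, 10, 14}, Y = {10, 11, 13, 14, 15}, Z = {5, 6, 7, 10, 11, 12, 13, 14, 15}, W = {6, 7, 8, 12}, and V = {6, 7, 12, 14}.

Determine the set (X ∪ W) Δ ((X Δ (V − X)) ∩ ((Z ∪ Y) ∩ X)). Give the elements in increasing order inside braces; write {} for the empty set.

X ∪ W = {5, 6, 7, 8, 9, 10, 12, 14}
V − X = {12}
X Δ (V − X) = {5, 6, 7, 8, 9, 10, 12, 14}
Z ∪ Y = {5, 6, 7, 10, 11, 12, 13, 14, 15}
(Z ∪ Y) ∩ X = {5, 6, 7, 10, 14}
(X Δ (V − X)) ∩ ((Z ∪ Y) ∩ X) = {5, 6, 7, 10, 14}
(X ∪ W) Δ ((X Δ (V − X)) ∩ ((Z ∪ Y) ∩ X)) = {8, 9, 12}

{8, 9, 12}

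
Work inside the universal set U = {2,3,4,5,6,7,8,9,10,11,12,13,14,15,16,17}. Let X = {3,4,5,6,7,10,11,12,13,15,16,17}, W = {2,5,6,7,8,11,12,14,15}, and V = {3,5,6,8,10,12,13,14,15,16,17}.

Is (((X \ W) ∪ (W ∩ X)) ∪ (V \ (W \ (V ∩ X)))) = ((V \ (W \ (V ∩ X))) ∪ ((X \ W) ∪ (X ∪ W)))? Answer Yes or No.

X \ W = {3,4,10,13,16,17}
W ∩ X = {5,6,7,11,12,15}
(X \ W) ∪ (W ∩ X) = {3,4,5,6,7,10,11,12,13,15,16,17}
V ∩ X = {3,5,6,10,12,13,15,16,17}
W \ (V ∩ X) = {2,7,8,11,14}
V \ (W \ (V ∩ X)) = {3,5,6,10,12,13,15,16,17}
((X \ W) ∪ (W ∩ X)) ∪ (V \ (W \ (V ∩ X))) = {3,4,5,6,7,10,11,12,13,15,16,17}
X ∪ W = {2,3,4,5,6,7,8,10,11,12,13,14,15,16,17}
(X \ W) ∪ (X ∪ W) = {2,3,4,5,6,7,8,10,11,12,13,14,15,16,17}
(V \ (W \ (V ∩ X))) ∪ ((X \ W) ∪ (X ∪ W)) = {2,3,4,5,6,7,8,10,11,12,13,14,15,16,17}
2 ∈ (V \ (W \ (V ∩ X))) ∪ ((X \ W) ∪ (X ∪ W)) but 2 ∉ ((X \ W) ∪ (W ∩ X)) ∪ (V \ (W \ (V ∩ X))), so they differ.

No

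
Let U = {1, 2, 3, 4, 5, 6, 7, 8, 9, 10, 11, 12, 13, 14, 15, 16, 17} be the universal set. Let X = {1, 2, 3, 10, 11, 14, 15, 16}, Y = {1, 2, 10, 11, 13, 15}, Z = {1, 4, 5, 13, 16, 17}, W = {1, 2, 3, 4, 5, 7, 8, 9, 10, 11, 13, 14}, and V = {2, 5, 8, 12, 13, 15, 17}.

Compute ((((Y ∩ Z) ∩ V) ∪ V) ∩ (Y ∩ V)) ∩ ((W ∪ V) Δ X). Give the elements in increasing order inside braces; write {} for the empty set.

Y ∩ Z = {1, 13}
(Y ∩ Z) ∩ V = {13}
((Y ∩ Z) ∩ V) ∪ V = {2, 5, 8, 12, 13, 15, 17}
Y ∩ V = {2, 13, 15}
(((Y ∩ Z) ∩ V) ∪ V) ∩ (Y ∩ V) = {2, 13, 15}
W ∪ V = {1, 2, 3, 4, 5, 7, 8, 9, 10, 11, 12, 13, 14, 15, 17}
(W ∪ V) Δ X = {4, 5, 7, 8, 9, 12, 13, 16, 17}
((((Y ∩ Z) ∩ V) ∪ V) ∩ (Y ∩ V)) ∩ ((W ∪ V) Δ X) = {13}

{13}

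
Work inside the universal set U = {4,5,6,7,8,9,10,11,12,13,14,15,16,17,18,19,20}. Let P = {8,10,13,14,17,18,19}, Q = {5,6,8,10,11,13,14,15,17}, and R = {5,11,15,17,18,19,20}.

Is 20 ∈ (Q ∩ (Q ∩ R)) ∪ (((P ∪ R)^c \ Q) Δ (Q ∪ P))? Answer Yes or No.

No

20 ∉ Q and 20 ∈ R, so 20 ∉ Q ∩ R
20 ∉ Q and 20 ∉ (Q ∩ R), so 20 ∉ Q ∩ (Q ∩ R)
20 ∉ P and 20 ∈ R, so 20 ∈ P ∪ R
20 ∉ (P ∪ R)^c since 20 ∈ (P ∪ R)
20 ∉ (P ∪ R)^c and 20 ∉ Q, so 20 ∉ (P ∪ R)^c \ Q
20 ∉ Q and 20 ∉ P, so 20 ∉ Q ∪ P
20 ∉ ((P ∪ R)^c \ Q) and 20 ∉ (Q ∪ P), so 20 ∉ ((P ∪ R)^c \ Q) Δ (Q ∪ P)
20 ∉ (Q ∩ (Q ∩ R)) and 20 ∉ (((P ∪ R)^c \ Q) Δ (Q ∪ P)), so 20 ∉ (Q ∩ (Q ∩ R)) ∪ (((P ∪ R)^c \ Q) Δ (Q ∪ P))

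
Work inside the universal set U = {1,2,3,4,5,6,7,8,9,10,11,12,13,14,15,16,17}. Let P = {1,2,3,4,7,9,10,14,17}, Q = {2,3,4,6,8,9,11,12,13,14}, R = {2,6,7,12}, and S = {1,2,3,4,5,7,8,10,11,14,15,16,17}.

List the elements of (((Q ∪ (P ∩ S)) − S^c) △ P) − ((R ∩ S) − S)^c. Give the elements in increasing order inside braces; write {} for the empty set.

{}

P ∩ S = {1,2,3,4,7,10,14,17}
Q ∪ (P ∩ S) = {1,2,3,4,6,7,8,9,10,11,12,13,14,17}
S^c = {6,9,12,13}
(Q ∪ (P ∩ S)) − S^c = {1,2,3,4,7,8,10,11,14,17}
((Q ∪ (P ∩ S)) − S^c) △ P = {8,9,11}
R ∩ S = {2,7}
(R ∩ S) − S = {}
((R ∩ S) − S)^c = {1,2,3,4,5,6,7,8,9,10,11,12,13,14,15,16,17}
(((Q ∪ (P ∩ S)) − S^c) △ P) − ((R ∩ S) − S)^c = {}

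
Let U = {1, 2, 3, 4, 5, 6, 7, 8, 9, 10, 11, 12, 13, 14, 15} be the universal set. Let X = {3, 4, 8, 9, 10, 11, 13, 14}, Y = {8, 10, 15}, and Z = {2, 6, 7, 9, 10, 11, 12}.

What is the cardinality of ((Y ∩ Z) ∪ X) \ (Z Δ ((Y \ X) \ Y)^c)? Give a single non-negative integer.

3

Y ∩ Z = {10}
(Y ∩ Z) ∪ X = {3, 4, 8, 9, 10, 11, 13, 14}
Y \ X = {15}
(Y \ X) \ Y = {}
((Y \ X) \ Y)^c = {1, 2, 3, 4, 5, 6, 7, 8, 9, 10, 11, 12, 13, 14, 15}
Z Δ ((Y \ X) \ Y)^c = {1, 3, 4, 5, 8, 13, 14, 15}
((Y ∩ Z) ∪ X) \ (Z Δ ((Y \ X) \ Y)^c) = {9, 10, 11}
|((Y ∩ Z) ∪ X) \ (Z Δ ((Y \ X) \ Y)^c)| = 3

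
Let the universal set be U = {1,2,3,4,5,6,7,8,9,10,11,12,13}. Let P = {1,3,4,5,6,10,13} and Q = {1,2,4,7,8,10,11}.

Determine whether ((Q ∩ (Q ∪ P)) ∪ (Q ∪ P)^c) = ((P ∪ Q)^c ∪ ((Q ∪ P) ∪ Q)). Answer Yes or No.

Q ∪ P = {1,2,3,4,5,6,7,8,10,11,13}
Q ∩ (Q ∪ P) = {1,2,4,7,8,10,11}
(Q ∪ P)^c = {9,12}
(Q ∩ (Q ∪ P)) ∪ (Q ∪ P)^c = {1,2,4,7,8,9,10,11,12}
P ∪ Q = {1,2,3,4,5,6,7,8,10,11,13}
(P ∪ Q)^c = {9,12}
(Q ∪ P) ∪ Q = {1,2,3,4,5,6,7,8,10,11,13}
(P ∪ Q)^c ∪ ((Q ∪ P) ∪ Q) = {1,2,3,4,5,6,7,8,9,10,11,12,13}
3 ∈ (P ∪ Q)^c ∪ ((Q ∪ P) ∪ Q) but 3 ∉ (Q ∩ (Q ∪ P)) ∪ (Q ∪ P)^c, so they differ.

No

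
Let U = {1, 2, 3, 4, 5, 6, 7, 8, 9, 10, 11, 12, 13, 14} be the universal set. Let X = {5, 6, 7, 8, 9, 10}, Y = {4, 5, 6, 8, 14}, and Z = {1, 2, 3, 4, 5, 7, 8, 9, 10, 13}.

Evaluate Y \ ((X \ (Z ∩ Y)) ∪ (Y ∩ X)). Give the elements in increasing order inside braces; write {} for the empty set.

Z ∩ Y = {4, 5, 8}
X \ (Z ∩ Y) = {6, 7, 9, 10}
Y ∩ X = {5, 6, 8}
(X \ (Z ∩ Y)) ∪ (Y ∩ X) = {5, 6, 7, 8, 9, 10}
Y \ ((X \ (Z ∩ Y)) ∪ (Y ∩ X)) = {4, 14}

{4, 14}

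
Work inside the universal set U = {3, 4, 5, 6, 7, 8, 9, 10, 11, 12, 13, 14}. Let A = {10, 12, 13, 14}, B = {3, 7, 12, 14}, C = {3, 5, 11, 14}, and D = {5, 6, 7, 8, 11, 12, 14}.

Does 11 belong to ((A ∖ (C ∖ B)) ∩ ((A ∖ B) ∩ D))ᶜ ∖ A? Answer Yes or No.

11 ∈ C and 11 ∉ B, so 11 ∈ C ∖ B
11 ∉ A and 11 ∈ (C ∖ B), so 11 ∉ A ∖ (C ∖ B)
11 ∉ A and 11 ∉ B, so 11 ∉ A ∖ B
11 ∉ (A ∖ B) and 11 ∈ D, so 11 ∉ (A ∖ B) ∩ D
11 ∉ (A ∖ (C ∖ B)) and 11 ∉ ((A ∖ B) ∩ D), so 11 ∉ (A ∖ (C ∖ B)) ∩ ((A ∖ B) ∩ D)
11 ∈ ((A ∖ (C ∖ B)) ∩ ((A ∖ B) ∩ D))ᶜ since 11 ∉ ((A ∖ (C ∖ B)) ∩ ((A ∖ B) ∩ D))
11 ∈ ((A ∖ (C ∖ B)) ∩ ((A ∖ B) ∩ D))ᶜ and 11 ∉ A, so 11 ∈ ((A ∖ (C ∖ B)) ∩ ((A ∖ B) ∩ D))ᶜ ∖ A

Yes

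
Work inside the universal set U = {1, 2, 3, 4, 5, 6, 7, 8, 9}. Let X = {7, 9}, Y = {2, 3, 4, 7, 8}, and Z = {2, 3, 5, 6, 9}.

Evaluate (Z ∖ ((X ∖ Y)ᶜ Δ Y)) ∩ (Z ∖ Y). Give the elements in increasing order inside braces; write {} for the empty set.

{9}

X ∖ Y = {9}
(X ∖ Y)ᶜ = {1, 2, 3, 4, 5, 6, 7, 8}
(X ∖ Y)ᶜ Δ Y = {1, 5, 6}
Z ∖ ((X ∖ Y)ᶜ Δ Y) = {2, 3, 9}
Z ∖ Y = {5, 6, 9}
(Z ∖ ((X ∖ Y)ᶜ Δ Y)) ∩ (Z ∖ Y) = {9}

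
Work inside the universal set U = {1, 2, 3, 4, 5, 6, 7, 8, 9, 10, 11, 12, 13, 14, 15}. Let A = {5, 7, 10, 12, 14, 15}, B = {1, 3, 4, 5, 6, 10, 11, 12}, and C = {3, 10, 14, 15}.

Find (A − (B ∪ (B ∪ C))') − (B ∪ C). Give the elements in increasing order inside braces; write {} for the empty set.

B ∪ C = {1, 3, 4, 5, 6, 10, 11, 12, 14, 15}
B ∪ (B ∪ C) = {1, 3, 4, 5, 6, 10, 11, 12, 14, 15}
(B ∪ (B ∪ C))' = {2, 7, 8, 9, 13}
A − (B ∪ (B ∪ C))' = {5, 10, 12, 14, 15}
(A − (B ∪ (B ∪ C))') − (B ∪ C) = {}

{}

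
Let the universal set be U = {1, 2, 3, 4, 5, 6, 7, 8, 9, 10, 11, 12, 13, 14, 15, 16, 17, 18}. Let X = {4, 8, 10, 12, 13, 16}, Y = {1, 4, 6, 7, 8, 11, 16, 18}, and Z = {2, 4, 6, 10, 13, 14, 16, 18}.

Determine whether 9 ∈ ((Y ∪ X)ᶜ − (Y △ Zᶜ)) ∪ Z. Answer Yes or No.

No

9 ∉ Y and 9 ∉ X, so 9 ∉ Y ∪ X
9 ∈ (Y ∪ X)ᶜ since 9 ∉ (Y ∪ X)
9 ∉ Z, so 9 ∈ Zᶜ
9 ∉ Y and 9 ∈ Zᶜ, so 9 ∈ Y △ Zᶜ
9 ∈ (Y ∪ X)ᶜ and 9 ∈ (Y △ Zᶜ), so 9 ∉ (Y ∪ X)ᶜ − (Y △ Zᶜ)
9 ∉ ((Y ∪ X)ᶜ − (Y △ Zᶜ)) and 9 ∉ Z, so 9 ∉ ((Y ∪ X)ᶜ − (Y △ Zᶜ)) ∪ Z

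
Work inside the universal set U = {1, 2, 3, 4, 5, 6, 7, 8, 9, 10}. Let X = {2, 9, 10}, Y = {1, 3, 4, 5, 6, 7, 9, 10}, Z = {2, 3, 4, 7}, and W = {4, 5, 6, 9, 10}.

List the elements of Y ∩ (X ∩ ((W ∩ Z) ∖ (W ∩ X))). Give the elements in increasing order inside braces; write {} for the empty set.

{}

W ∩ Z = {4}
W ∩ X = {9, 10}
(W ∩ Z) ∖ (W ∩ X) = {4}
X ∩ ((W ∩ Z) ∖ (W ∩ X)) = {}
Y ∩ (X ∩ ((W ∩ Z) ∖ (W ∩ X))) = {}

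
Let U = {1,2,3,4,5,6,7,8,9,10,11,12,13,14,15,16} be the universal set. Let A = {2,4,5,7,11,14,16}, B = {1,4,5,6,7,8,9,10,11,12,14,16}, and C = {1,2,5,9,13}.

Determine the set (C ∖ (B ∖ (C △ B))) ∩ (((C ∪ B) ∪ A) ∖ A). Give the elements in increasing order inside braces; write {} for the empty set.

C △ B = {2,4,6,7,8,10,11,12,13,14,16}
B ∖ (C △ B) = {1,5,9}
C ∖ (B ∖ (C △ B)) = {2,13}
C ∪ B = {1,2,4,5,6,7,8,9,10,11,12,13,14,16}
(C ∪ B) ∪ A = {1,2,4,5,6,7,8,9,10,11,12,13,14,16}
((C ∪ B) ∪ A) ∖ A = {1,6,8,9,10,12,13}
(C ∖ (B ∖ (C △ B))) ∩ (((C ∪ B) ∪ A) ∖ A) = {13}

{13}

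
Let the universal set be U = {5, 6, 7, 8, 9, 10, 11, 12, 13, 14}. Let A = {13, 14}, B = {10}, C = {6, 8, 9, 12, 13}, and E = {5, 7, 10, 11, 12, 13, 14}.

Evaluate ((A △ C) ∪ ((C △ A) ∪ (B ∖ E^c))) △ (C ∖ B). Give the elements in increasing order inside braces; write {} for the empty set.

{10, 13, 14}

A △ C = {6, 8, 9, 12, 14}
C △ A = {6, 8, 9, 12, 14}
E^c = {6, 8, 9}
B ∖ E^c = {10}
(C △ A) ∪ (B ∖ E^c) = {6, 8, 9, 10, 12, 14}
(A △ C) ∪ ((C △ A) ∪ (B ∖ E^c)) = {6, 8, 9, 10, 12, 14}
C ∖ B = {6, 8, 9, 12, 13}
((A △ C) ∪ ((C △ A) ∪ (B ∖ E^c))) △ (C ∖ B) = {10, 13, 14}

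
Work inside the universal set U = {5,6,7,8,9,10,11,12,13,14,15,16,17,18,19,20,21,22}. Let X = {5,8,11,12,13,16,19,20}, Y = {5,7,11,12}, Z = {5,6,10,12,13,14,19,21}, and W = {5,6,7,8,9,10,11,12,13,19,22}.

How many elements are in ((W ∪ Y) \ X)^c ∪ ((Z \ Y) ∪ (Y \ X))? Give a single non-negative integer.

16

W ∪ Y = {5,6,7,8,9,10,11,12,13,19,22}
(W ∪ Y) \ X = {6,7,9,10,22}
((W ∪ Y) \ X)^c = {5,8,11,12,13,14,15,16,17,18,19,20,21}
Z \ Y = {6,10,13,14,19,21}
Y \ X = {7}
(Z \ Y) ∪ (Y \ X) = {6,7,10,13,14,19,21}
((W ∪ Y) \ X)^c ∪ ((Z \ Y) ∪ (Y \ X)) = {5,6,7,8,10,11,12,13,14,15,16,17,18,19,20,21}
|((W ∪ Y) \ X)^c ∪ ((Z \ Y) ∪ (Y \ X))| = 16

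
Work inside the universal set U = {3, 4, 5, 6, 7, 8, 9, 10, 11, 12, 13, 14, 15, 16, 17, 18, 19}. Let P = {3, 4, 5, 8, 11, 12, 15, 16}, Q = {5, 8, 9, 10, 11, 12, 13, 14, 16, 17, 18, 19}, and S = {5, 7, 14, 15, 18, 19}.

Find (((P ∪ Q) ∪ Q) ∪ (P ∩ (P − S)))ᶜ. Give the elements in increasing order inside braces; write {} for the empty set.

{6, 7}

P ∪ Q = {3, 4, 5, 8, 9, 10, 11, 12, 13, 14, 15, 16, 17, 18, 19}
(P ∪ Q) ∪ Q = {3, 4, 5, 8, 9, 10, 11, 12, 13, 14, 15, 16, 17, 18, 19}
P − S = {3, 4, 8, 11, 12, 16}
P ∩ (P − S) = {3, 4, 8, 11, 12, 16}
((P ∪ Q) ∪ Q) ∪ (P ∩ (P − S)) = {3, 4, 5, 8, 9, 10, 11, 12, 13, 14, 15, 16, 17, 18, 19}
(((P ∪ Q) ∪ Q) ∪ (P ∩ (P − S)))ᶜ = {6, 7}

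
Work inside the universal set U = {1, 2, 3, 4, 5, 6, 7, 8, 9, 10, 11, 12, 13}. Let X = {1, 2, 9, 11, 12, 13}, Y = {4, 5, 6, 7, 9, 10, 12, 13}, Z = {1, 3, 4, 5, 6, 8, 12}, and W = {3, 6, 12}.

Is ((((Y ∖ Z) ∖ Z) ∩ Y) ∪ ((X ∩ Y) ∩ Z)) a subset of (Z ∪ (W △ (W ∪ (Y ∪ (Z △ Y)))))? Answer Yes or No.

Yes

Y ∖ Z = {7, 9, 10, 13}
(Y ∖ Z) ∖ Z = {7, 9, 10, 13}
((Y ∖ Z) ∖ Z) ∩ Y = {7, 9, 10, 13}
X ∩ Y = {9, 12, 13}
(X ∩ Y) ∩ Z = {12}
(((Y ∖ Z) ∖ Z) ∩ Y) ∪ ((X ∩ Y) ∩ Z) = {7, 9, 10, 12, 13}
Z △ Y = {1, 3, 7, 8, 9, 10, 13}
Y ∪ (Z △ Y) = {1, 3, 4, 5, 6, 7, 8, 9, 10, 12, 13}
W ∪ (Y ∪ (Z △ Y)) = {1, 3, 4, 5, 6, 7, 8, 9, 10, 12, 13}
W △ (W ∪ (Y ∪ (Z △ Y))) = {1, 4, 5, 7, 8, 9, 10, 13}
Z ∪ (W △ (W ∪ (Y ∪ (Z △ Y)))) = {1, 3, 4, 5, 6, 7, 8, 9, 10, 12, 13}
Every element of {7, 9, 10, 12, 13} is in {1, 3, 4, 5, 6, 7, 8, 9, 10, 12, 13}, so (((Y ∖ Z) ∖ Z) ∩ Y) ∪ ((X ∩ Y) ∩ Z) ⊆ Z ∪ (W △ (W ∪ (Y ∪ (Z △ Y)))).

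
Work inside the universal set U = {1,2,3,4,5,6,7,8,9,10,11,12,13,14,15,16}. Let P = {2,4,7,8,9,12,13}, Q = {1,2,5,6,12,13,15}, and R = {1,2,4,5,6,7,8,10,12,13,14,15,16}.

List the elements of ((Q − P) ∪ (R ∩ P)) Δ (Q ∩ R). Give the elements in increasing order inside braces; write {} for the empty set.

{4,7,8}

Q − P = {1,5,6,15}
R ∩ P = {2,4,7,8,12,13}
(Q − P) ∪ (R ∩ P) = {1,2,4,5,6,7,8,12,13,15}
Q ∩ R = {1,2,5,6,12,13,15}
((Q − P) ∪ (R ∩ P)) Δ (Q ∩ R) = {4,7,8}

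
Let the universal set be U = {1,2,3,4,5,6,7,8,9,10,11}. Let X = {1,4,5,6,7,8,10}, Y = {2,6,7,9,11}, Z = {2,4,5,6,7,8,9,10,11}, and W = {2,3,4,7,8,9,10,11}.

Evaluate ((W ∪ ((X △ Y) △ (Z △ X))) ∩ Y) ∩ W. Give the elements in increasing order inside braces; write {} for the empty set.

X △ Y = {1,2,4,5,8,9,10,11}
Z △ X = {1,2,9,11}
(X △ Y) △ (Z △ X) = {4,5,8,10}
W ∪ ((X △ Y) △ (Z △ X)) = {2,3,4,5,7,8,9,10,11}
(W ∪ ((X △ Y) △ (Z △ X))) ∩ Y = {2,7,9,11}
((W ∪ ((X △ Y) △ (Z △ X))) ∩ Y) ∩ W = {2,7,9,11}

{2,7,9,11}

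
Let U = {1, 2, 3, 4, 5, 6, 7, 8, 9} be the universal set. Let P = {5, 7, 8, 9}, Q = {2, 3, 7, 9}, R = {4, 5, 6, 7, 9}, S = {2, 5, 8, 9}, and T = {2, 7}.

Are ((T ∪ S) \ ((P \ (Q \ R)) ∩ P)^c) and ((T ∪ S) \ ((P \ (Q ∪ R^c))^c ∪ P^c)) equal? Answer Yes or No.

T ∪ S = {2, 5, 7, 8, 9}
Q \ R = {2, 3}
P \ (Q \ R) = {5, 7, 8, 9}
(P \ (Q \ R)) ∩ P = {5, 7, 8, 9}
((P \ (Q \ R)) ∩ P)^c = {1, 2, 3, 4, 6}
(T ∪ S) \ ((P \ (Q \ R)) ∩ P)^c = {5, 7, 8, 9}
R^c = {1, 2, 3, 8}
Q ∪ R^c = {1, 2, 3, 7, 8, 9}
P \ (Q ∪ R^c) = {5}
(P \ (Q ∪ R^c))^c = {1, 2, 3, 4, 6, 7, 8, 9}
P^c = {1, 2, 3, 4, 6}
(P \ (Q ∪ R^c))^c ∪ P^c = {1, 2, 3, 4, 6, 7, 8, 9}
(T ∪ S) \ ((P \ (Q ∪ R^c))^c ∪ P^c) = {5}
7 ∈ (T ∪ S) \ ((P \ (Q \ R)) ∩ P)^c but 7 ∉ (T ∪ S) \ ((P \ (Q ∪ R^c))^c ∪ P^c), so they differ.

No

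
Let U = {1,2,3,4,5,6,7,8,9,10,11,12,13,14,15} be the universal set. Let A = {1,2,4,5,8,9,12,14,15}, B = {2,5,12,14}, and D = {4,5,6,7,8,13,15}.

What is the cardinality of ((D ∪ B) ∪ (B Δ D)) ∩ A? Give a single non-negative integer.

D ∪ B = {2,4,5,6,7,8,12,13,14,15}
B Δ D = {2,4,6,7,8,12,13,14,15}
(D ∪ B) ∪ (B Δ D) = {2,4,5,6,7,8,12,13,14,15}
((D ∪ B) ∪ (B Δ D)) ∩ A = {2,4,5,8,12,14,15}
|((D ∪ B) ∪ (B Δ D)) ∩ A| = 7

7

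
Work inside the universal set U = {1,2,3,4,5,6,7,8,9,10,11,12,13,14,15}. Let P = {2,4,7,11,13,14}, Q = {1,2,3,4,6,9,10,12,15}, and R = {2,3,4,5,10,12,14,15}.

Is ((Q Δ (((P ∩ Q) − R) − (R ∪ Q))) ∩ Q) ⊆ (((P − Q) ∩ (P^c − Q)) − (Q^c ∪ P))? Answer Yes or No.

No

P ∩ Q = {2,4}
(P ∩ Q) − R = {}
R ∪ Q = {1,2,3,4,5,6,9,10,12,14,15}
((P ∩ Q) − R) − (R ∪ Q) = {}
Q Δ (((P ∩ Q) − R) − (R ∪ Q)) = {1,2,3,4,6,9,10,12,15}
(Q Δ (((P ∩ Q) − R) − (R ∪ Q))) ∩ Q = {1,2,3,4,6,9,10,12,15}
P − Q = {7,11,13,14}
P^c = {1,3,5,6,8,9,10,12,15}
P^c − Q = {5,8}
(P − Q) ∩ (P^c − Q) = {}
Q^c = {5,7,8,11,13,14}
Q^c ∪ P = {2,4,5,7,8,11,13,14}
((P − Q) ∩ (P^c − Q)) − (Q^c ∪ P) = {}
1 ∈ (Q Δ (((P ∩ Q) − R) − (R ∪ Q))) ∩ Q but 1 ∉ ((P − Q) ∩ (P^c − Q)) − (Q^c ∪ P), so the inclusion fails.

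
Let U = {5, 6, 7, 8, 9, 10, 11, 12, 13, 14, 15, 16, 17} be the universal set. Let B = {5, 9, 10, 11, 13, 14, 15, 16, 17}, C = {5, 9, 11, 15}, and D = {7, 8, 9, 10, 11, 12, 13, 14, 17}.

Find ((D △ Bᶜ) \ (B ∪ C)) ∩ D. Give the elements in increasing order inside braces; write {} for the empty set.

{}

Bᶜ = {6, 7, 8, 12}
D △ Bᶜ = {6, 9, 10, 11, 13, 14, 17}
B ∪ C = {5, 9, 10, 11, 13, 14, 15, 16, 17}
(D △ Bᶜ) \ (B ∪ C) = {6}
((D △ Bᶜ) \ (B ∪ C)) ∩ D = {}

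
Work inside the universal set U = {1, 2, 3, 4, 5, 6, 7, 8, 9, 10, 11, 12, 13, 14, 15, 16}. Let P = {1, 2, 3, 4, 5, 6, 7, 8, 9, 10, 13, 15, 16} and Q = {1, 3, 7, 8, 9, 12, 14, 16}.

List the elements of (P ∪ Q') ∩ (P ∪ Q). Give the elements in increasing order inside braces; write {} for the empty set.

{1, 2, 3, 4, 5, 6, 7, 8, 9, 10, 13, 15, 16}

Q' = {2, 4, 5, 6, 10, 11, 13, 15}
P ∪ Q' = {1, 2, 3, 4, 5, 6, 7, 8, 9, 10, 11, 13, 15, 16}
P ∪ Q = {1, 2, 3, 4, 5, 6, 7, 8, 9, 10, 12, 13, 14, 15, 16}
(P ∪ Q') ∩ (P ∪ Q) = {1, 2, 3, 4, 5, 6, 7, 8, 9, 10, 13, 15, 16}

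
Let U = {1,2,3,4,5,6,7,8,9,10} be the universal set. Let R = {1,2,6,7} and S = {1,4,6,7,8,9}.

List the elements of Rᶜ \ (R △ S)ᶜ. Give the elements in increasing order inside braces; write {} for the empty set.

Rᶜ = {3,4,5,8,9,10}
R △ S = {2,4,8,9}
(R △ S)ᶜ = {1,3,5,6,7,10}
Rᶜ \ (R △ S)ᶜ = {4,8,9}

{4,8,9}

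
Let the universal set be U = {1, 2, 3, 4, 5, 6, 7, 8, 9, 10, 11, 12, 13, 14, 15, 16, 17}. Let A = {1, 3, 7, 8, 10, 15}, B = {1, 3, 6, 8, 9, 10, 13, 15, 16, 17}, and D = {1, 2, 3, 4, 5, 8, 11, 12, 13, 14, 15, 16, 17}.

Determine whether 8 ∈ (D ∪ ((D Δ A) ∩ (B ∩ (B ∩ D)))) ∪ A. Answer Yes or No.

8 ∈ D and 8 ∈ A, so 8 ∉ D Δ A
8 ∈ B and 8 ∈ D, so 8 ∈ B ∩ D
8 ∈ B and 8 ∈ (B ∩ D), so 8 ∈ B ∩ (B ∩ D)
8 ∉ (D Δ A) and 8 ∈ (B ∩ (B ∩ D)), so 8 ∉ (D Δ A) ∩ (B ∩ (B ∩ D))
8 ∈ D and 8 ∉ ((D Δ A) ∩ (B ∩ (B ∩ D))), so 8 ∈ D ∪ ((D Δ A) ∩ (B ∩ (B ∩ D)))
8 ∈ (D ∪ ((D Δ A) ∩ (B ∩ (B ∩ D)))) and 8 ∈ A, so 8 ∈ (D ∪ ((D Δ A) ∩ (B ∩ (B ∩ D)))) ∪ A

Yes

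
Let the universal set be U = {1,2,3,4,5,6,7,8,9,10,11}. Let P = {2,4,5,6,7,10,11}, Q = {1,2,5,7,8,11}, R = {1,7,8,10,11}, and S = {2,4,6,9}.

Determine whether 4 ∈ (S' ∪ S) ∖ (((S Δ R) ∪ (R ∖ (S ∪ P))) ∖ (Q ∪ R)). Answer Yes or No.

No

4 ∈ S, so 4 ∉ S'
4 ∉ S' and 4 ∈ S, so 4 ∈ S' ∪ S
4 ∈ S and 4 ∉ R, so 4 ∈ S Δ R
4 ∈ S and 4 ∈ P, so 4 ∈ S ∪ P
4 ∉ R and 4 ∈ (S ∪ P), so 4 ∉ R ∖ (S ∪ P)
4 ∈ (S Δ R) and 4 ∉ (R ∖ (S ∪ P)), so 4 ∈ (S Δ R) ∪ (R ∖ (S ∪ P))
4 ∉ Q and 4 ∉ R, so 4 ∉ Q ∪ R
4 ∈ ((S Δ R) ∪ (R ∖ (S ∪ P))) and 4 ∉ (Q ∪ R), so 4 ∈ ((S Δ R) ∪ (R ∖ (S ∪ P))) ∖ (Q ∪ R)
4 ∈ (S' ∪ S) and 4 ∈ (((S Δ R) ∪ (R ∖ (S ∪ P))) ∖ (Q ∪ R)), so 4 ∉ (S' ∪ S) ∖ (((S Δ R) ∪ (R ∖ (S ∪ P))) ∖ (Q ∪ R))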